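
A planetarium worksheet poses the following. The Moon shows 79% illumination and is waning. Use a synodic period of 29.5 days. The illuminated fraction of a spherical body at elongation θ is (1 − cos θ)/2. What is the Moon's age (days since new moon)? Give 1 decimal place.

19.2 days

Invert f = (1 − cos θ)/2 to get cos θ = 1 − 2(0.79) = -0.580, hence θ₀ = arccos -0.580 = 125.5°.
A waning Moon lies in 180°–360°, so θ = 360° − 125.5° = 234.5°.
That fraction of the synodic month is 234.5/360 × 29.5 d ≈ 19.22 d.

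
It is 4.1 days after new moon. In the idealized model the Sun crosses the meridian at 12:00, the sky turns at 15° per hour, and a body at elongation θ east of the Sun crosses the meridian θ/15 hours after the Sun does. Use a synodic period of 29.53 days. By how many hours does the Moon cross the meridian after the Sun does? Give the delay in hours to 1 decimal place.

3.3 h

The Moon has covered 4.1/29.53 of its cycle, so θ ≈ 360° × 4.1/29.53 = 50.0°.
The Moon trails the Sun by θ/15 = 50.0/15 ≈ 3.33 hours.
So the Moon crosses the meridian 3.33 h after the Sun.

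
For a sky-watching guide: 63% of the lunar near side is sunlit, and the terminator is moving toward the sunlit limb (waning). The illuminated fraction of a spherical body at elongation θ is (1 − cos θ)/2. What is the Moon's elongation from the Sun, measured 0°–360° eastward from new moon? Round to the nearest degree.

Invert f = (1 − cos θ)/2 to get cos θ = 1 − 2(0.63) = -0.260, hence θ₀ = arccos -0.260 = 105.1°.
Since the Moon is past full (waning), take the reflex angle: θ = 360° − 105.1° = 254.9°.

255°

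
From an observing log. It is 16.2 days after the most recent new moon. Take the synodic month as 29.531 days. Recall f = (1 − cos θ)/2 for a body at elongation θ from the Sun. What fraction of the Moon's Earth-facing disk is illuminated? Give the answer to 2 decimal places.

0.98

Phase angle: θ = 360°·(16.2 d)/(29.531 d) = 197.5°.
Illuminated fraction = (1 − cos 197.5°)/2 = (1 − (-0.954))/2 ≈ 0.977.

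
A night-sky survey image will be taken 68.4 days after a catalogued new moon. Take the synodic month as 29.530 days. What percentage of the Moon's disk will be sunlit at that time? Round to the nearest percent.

68.4/29.530 = 2.316 lunations, so 2 complete cycles and 9.34 d into the next.
The Moon has covered 9.34/29.530 of its cycle, so θ ≈ 360° × 9.34/29.530 = 113.9°.
cos 113.9° = (-0.405), so f = (1 − (-0.405))/2 = 0.702, so 70%.

70%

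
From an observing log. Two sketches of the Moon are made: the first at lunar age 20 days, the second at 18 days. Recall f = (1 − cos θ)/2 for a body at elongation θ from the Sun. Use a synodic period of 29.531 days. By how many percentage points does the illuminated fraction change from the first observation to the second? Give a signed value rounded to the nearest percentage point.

+17 pp

θ₁ = 360° × 20/29.531 = 243.8°, f₁ = (1 − cos θ₁)/2 = 0.721.
θ₂ = 360° × 18/29.531 = 219.4°, f₂ = (1 − cos θ₂)/2 = 0.886.
Change = f₂ − f₁ = +0.166 → +17 percentage points.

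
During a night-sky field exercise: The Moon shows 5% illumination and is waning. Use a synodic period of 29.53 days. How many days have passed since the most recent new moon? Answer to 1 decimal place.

27.4 days

cos θ = 1 − 2f = 0.900, giving a principal value of 25.8°.
Waning ⇒ past full, so θ = 360° − 25.8° = 334.2°.
That fraction of the synodic month is 334.2/360 × 29.53 d ≈ 27.41 d.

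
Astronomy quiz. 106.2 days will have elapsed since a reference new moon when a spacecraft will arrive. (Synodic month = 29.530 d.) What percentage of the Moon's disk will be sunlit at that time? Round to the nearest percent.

106.2 d spans 3 complete synodic months (3 × 29.530 = 88.59 d) plus 17.61 d.
Elongation θ = 360° × 17.61/29.530 ≈ 214.7°.
cos 214.7° = (-0.822), so f = (1 − (-0.822))/2 = 0.911, so 91%.

91%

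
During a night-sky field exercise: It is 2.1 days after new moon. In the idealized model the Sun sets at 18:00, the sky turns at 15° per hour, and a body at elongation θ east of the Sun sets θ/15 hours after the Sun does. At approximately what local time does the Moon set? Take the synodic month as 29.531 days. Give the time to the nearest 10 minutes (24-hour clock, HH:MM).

Elongation θ = 360° × 2.1/29.531 ≈ 25.6°.
At 15° of sky rotation per hour, 25.6° corresponds to a 1.71 h lag.
18:00 + 1.707 h ≈ 19:42 → 19:40 to the nearest ten minutes.

19:40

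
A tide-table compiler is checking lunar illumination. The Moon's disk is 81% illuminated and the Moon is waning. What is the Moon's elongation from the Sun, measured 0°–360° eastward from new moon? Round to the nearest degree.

232°

From f = (1 − cos θ)/2: cos θ = 1 − 2×0.81 = -0.620; arccos → 128.3°.
A waning Moon lies in 180°–360°, so θ = 360° − 128.3° = 231.7°.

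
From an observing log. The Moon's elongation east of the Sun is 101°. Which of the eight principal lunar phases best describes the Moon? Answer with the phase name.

The first quarter sector spans roughly 68°–112°; 101° falls inside it.

first quarter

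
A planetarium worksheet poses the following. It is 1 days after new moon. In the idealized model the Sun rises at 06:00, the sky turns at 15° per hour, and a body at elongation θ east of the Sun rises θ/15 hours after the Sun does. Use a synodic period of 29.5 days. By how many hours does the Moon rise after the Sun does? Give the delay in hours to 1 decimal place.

0.8 h

Phase angle: θ = 360°·(1 d)/(29.5 d) = 12.2°.
The Moon trails the Sun by θ/15 = 12.2/15 ≈ 0.81 hours.
So the Moon rises 0.81 h after the Sun.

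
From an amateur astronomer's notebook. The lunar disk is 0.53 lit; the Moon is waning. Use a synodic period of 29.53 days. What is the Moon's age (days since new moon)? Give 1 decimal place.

21.9 days

Invert f = (1 − cos θ)/2 to get cos θ = 1 − 2(0.53) = -0.060, hence θ₀ = arccos -0.060 = 93.4°.
Since the Moon is past full (waning), take the reflex angle: θ = 360° − 93.4° = 266.6°.
Age = 29.53 × 266.6°/360° ≈ 21.87 days.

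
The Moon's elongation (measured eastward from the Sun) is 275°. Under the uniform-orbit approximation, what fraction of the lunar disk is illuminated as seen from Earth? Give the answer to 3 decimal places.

0.456

cos 275° = 0.087, so f = (1 − 0.087)/2 = 0.456.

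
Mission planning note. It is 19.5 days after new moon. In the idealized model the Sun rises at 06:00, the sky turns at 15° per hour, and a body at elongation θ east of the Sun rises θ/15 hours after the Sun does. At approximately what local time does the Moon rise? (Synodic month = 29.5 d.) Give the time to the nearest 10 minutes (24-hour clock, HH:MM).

21:50

Elongation θ = 360° × 19.5/29.5 ≈ 238.0°.
At 15° of sky rotation per hour, 238.0° corresponds to a 15.86 h lag.
06:00 + 15.864 h ≈ 21:52 → 21:50 to the nearest ten minutes.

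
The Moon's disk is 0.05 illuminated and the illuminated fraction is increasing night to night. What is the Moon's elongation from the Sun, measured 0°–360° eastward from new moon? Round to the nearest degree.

26°

cos θ = 1 − 2f = 0.900, giving a principal value of 25.8°.
Before full moon the principal value applies: θ = 25.8°.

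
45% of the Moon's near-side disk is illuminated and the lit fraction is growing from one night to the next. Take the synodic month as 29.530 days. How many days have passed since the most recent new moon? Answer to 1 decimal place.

6.9 days

Invert f = (1 − cos θ)/2 to get cos θ = 1 − 2(0.45) = 0.100, hence θ₀ = arccos 0.100 = 84.3°.
The Moon is waxing (0°–180°), so θ = 84.3° directly.
That fraction of the synodic month is 84.3/360 × 29.530 d ≈ 6.91 d.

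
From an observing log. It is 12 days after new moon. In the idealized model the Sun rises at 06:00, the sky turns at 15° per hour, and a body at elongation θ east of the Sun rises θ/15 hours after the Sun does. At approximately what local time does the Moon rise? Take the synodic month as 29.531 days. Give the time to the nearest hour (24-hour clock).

Elongation θ = 360° × 12/29.531 ≈ 146.3°.
Delay after the Sun = 146.3° / (15°/h) ≈ 9.75 h.
06:00 + 9.75 h ≈ 15:45 → 16:00 to the nearest hour.

16:00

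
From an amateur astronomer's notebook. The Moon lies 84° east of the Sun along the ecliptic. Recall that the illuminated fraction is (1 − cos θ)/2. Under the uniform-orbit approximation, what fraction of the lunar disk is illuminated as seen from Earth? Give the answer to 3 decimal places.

0.448

cos 84° = 0.105, so f = (1 − 0.105)/2 = 0.448.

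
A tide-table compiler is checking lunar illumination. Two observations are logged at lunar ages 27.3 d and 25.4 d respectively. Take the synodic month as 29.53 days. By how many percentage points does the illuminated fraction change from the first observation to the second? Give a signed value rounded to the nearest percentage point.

+13 pp

θ₁ = 360° × 27.3/29.53 = 332.8°, f₁ = (1 − cos θ₁)/2 = 0.055.
θ₂ = 360° × 25.4/29.53 = 309.7°, f₂ = (1 − cos θ₂)/2 = 0.181.
Change = f₂ − f₁ = +0.126 → +13 percentage points.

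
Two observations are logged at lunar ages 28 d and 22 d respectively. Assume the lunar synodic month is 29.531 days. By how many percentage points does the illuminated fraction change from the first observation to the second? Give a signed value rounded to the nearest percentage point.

+49 percentage points

θ₁ = 360° × 28/29.531 = 341.3°, f₁ = (1 − cos θ₁)/2 = 0.026.
θ₂ = 360° × 22/29.531 = 268.2°, f₂ = (1 − cos θ₂)/2 = 0.516.
Change = f₂ − f₁ = +0.489 → +49 percentage points.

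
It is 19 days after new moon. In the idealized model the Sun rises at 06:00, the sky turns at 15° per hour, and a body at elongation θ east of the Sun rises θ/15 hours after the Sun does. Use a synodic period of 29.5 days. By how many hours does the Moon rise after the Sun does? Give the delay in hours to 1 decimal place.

15.5 h

The Moon has covered 19/29.5 of its cycle, so θ ≈ 360° × 19/29.5 = 231.9°.
The Moon trails the Sun by θ/15 = 231.9/15 ≈ 15.46 hours.
So the Moon rises 15.46 h after the Sun.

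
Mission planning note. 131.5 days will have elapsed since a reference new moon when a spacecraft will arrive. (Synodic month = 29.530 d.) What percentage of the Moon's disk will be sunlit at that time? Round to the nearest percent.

98%

131.5/29.530 = 4.453 lunations, so 4 complete cycles and 13.38 d into the next.
Elongation θ = 360° × 13.38/29.530 ≈ 163.1°.
Illuminated fraction = (1 − cos 163.1°)/2 = (1 − (-0.957))/2 ≈ 0.978, so 98%.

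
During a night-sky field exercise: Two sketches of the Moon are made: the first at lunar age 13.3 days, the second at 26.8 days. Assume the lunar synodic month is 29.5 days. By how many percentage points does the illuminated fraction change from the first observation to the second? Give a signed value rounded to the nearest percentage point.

-90 pp

First observation: θ = 360°·13.3/29.5 = 162.3°, so f = 0.976.
Second observation: θ = 327.1°, f = 0.080.
Δf = 0.080 − 0.976 = -0.896, i.e. -90 pp.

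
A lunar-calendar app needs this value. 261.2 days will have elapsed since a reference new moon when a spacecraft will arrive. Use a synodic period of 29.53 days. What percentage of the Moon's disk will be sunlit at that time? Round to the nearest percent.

22%

Reduce mod P: 261.2 − 8×29.53 = 24.96 d into the current lunation.
Elongation θ = 360° × 24.96/29.53 ≈ 304.3°.
cos 304.3° = 0.563, so f = (1 − 0.563)/2 = 0.218, so 22%.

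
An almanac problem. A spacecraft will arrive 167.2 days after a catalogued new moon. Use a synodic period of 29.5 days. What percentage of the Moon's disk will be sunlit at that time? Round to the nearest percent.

75%

167.2 d spans 5 complete synodic months (5 × 29.5 = 147.50 d) plus 19.70 d.
Elongation θ = 360° × 19.70/29.5 ≈ 240.4°.
Illuminated fraction = (1 − cos 240.4°)/2 = (1 − (-0.494))/2 ≈ 0.747, so 75%.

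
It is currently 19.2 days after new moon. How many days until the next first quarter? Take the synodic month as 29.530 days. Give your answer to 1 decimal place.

17.7 days

First quarter occurs at elongation 90°, i.e. at age 29.530 × 90/360 = 7.383 d.
This lunation's first quarter (7.383 d) has passed, so add one period: 36.913 − 19.2 = 17.713 days.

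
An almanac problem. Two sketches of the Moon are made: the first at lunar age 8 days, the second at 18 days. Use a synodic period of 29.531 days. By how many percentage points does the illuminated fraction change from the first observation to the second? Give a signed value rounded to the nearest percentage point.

+32 percentage points

First observation: θ = 360°·8/29.531 = 97.5°, so f = 0.565.
Second observation: θ = 219.4°, f = 0.886.
Δf = 0.886 − 0.565 = +0.321, i.e. +32 pp.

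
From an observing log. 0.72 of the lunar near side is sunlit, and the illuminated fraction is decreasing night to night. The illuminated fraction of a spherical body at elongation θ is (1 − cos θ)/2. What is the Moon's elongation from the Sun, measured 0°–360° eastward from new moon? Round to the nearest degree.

Invert f = (1 − cos θ)/2 to get cos θ = 1 − 2(0.72) = -0.440, hence θ₀ = arccos -0.440 = 116.1°.
Waning ⇒ past full, so θ = 360° − 116.1° = 243.9°.

244°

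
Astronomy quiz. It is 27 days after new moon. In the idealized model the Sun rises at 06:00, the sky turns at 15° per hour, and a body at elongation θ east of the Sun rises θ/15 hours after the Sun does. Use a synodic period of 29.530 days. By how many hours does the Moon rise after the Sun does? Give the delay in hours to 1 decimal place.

21.9 h

Elongation θ = 360° × 27/29.530 ≈ 329.2°.
The Moon trails the Sun by θ/15 = 329.2/15 ≈ 21.94 hours.
So the Moon rises 21.94 h after the Sun.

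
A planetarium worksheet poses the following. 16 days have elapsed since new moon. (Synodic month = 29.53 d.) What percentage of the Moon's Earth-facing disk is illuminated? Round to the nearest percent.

The Moon has covered 16/29.53 of its cycle, so θ ≈ 360° × 16/29.53 = 195.1°.
cos 195.1° = (-0.966), so f = (1 − (-0.966))/2 = 0.983, so 98%.

98%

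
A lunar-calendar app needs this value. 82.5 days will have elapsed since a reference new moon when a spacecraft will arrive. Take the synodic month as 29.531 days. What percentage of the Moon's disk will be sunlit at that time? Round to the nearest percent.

Reduce mod P: 82.5 − 2×29.531 = 23.44 d into the current lunation.
Phase angle: θ = 360°·(23.44 d)/(29.531 d) = 285.7°.
Illuminated fraction = (1 − cos 285.7°)/2 = (1 − 0.271)/2 ≈ 0.365, so 36%.

36%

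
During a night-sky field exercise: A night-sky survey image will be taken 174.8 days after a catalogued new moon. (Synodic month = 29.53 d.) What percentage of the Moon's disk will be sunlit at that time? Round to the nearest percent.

6%

174.8/29.53 = 5.919 lunations, so 5 complete cycles and 27.15 d into the next.
The Moon has covered 27.15/29.53 of its cycle, so θ ≈ 360° × 27.15/29.53 = 331.0°.
Illuminated fraction = (1 − cos 331.0°)/2 = (1 − 0.874)/2 ≈ 0.063, so 6%.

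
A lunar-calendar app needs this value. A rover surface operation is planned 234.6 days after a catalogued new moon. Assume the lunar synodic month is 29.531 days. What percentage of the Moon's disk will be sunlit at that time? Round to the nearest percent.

234.6/29.531 = 7.944 lunations, so 7 complete cycles and 27.88 d into the next.
Elongation θ = 360° × 27.88/29.531 ≈ 339.9°.
With cos θ = 0.939, the lit fraction is (1 − 0.939)/2 ≈ 0.030, so 3%.

3%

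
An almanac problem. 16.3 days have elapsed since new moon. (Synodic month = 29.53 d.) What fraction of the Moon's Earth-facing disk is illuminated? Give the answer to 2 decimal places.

0.97

The Moon has covered 16.3/29.53 of its cycle, so θ ≈ 360° × 16.3/29.53 = 198.7°.
Illuminated fraction = (1 − cos 198.7°)/2 = (1 − (-0.947))/2 ≈ 0.974.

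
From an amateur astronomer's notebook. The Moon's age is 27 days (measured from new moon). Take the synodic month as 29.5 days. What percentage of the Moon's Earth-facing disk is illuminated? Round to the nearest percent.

Phase angle: θ = 360°·(27 d)/(29.5 d) = 329.5°.
Illuminated fraction = (1 − cos 329.5°)/2 = (1 − 0.862)/2 ≈ 0.069, so 7%.

7%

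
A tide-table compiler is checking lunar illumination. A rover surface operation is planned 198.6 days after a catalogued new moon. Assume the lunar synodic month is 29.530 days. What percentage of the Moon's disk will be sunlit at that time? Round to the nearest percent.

Reduce mod P: 198.6 − 6×29.530 = 21.42 d into the current lunation.
The Moon has covered 21.42/29.530 of its cycle, so θ ≈ 360° × 21.42/29.530 = 261.1°.
With cos θ = (-0.154), the lit fraction is (1 − (-0.154))/2 ≈ 0.577, so 58%.

58%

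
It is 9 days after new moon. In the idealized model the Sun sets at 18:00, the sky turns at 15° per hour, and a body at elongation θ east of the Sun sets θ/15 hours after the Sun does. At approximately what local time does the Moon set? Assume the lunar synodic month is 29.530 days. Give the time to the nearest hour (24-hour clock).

01:00

Elongation θ = 360° × 9/29.530 ≈ 109.7°.
At 15° of sky rotation per hour, 109.7° corresponds to a 7.31 h lag.
18:00 + 7.31 h ≈ 01:19 → 01:00 to the nearest hour.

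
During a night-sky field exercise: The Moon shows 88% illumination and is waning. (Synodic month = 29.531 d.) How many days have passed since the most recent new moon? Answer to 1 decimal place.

cos θ = 1 − 2f = -0.760, giving a principal value of 139.5°.
A waning Moon lies in 180°–360°, so θ = 360° − 139.5° = 220.5°.
At 360°/29.531 d per day, 220.5° corresponds to 18.09 days.

18.1 days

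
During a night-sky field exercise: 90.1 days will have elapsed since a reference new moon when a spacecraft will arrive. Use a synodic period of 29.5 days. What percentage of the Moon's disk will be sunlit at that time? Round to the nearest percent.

90.1 d spans 3 complete synodic months (3 × 29.5 = 88.50 d) plus 1.60 d.
Phase angle: θ = 360°·(1.60 d)/(29.5 d) = 19.5°.
cos 19.5° = 0.942, so f = (1 − 0.942)/2 = 0.029, so 3%.

3%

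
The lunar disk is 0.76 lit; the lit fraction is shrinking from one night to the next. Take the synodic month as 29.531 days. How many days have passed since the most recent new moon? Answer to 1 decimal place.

From f = (1 − cos θ)/2: cos θ = 1 − 2×0.76 = -0.520; arccos → 121.3°.
A waning Moon lies in 180°–360°, so θ = 360° − 121.3° = 238.7°.
Age = 29.531 × 238.7°/360° ≈ 19.58 days.

19.6 days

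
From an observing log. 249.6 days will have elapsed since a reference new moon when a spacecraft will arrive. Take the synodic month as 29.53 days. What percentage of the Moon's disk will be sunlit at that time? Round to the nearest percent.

Reduce mod P: 249.6 − 8×29.53 = 13.36 d into the current lunation.
Phase angle: θ = 360°·(13.36 d)/(29.53 d) = 162.9°.
cos 162.9° = (-0.956), so f = (1 − (-0.956))/2 = 0.978, so 98%.

98%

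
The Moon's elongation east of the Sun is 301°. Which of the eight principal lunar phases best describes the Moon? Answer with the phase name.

waning crescent

301° lies in the waning crescent sector of the 8-phase cycle.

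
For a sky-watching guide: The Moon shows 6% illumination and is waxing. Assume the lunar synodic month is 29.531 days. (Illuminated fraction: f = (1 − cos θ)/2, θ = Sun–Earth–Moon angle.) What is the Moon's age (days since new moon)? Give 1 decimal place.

2.3 days

cos θ = 1 − 2f = 0.880, giving a principal value of 28.4°.
Waxing ⇒ before full, so θ = 28.4°.
At 360°/29.531 d per day, 28.4° corresponds to 2.33 days.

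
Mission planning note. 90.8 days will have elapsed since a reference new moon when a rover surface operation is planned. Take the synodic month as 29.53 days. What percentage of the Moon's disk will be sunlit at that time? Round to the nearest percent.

90.8/29.53 = 3.075 lunations, so 3 complete cycles and 2.21 d into the next.
Phase angle: θ = 360°·(2.21 d)/(29.53 d) = 26.9°.
cos 26.9° = 0.891, so f = (1 − 0.891)/2 = 0.054, so 5%.

5%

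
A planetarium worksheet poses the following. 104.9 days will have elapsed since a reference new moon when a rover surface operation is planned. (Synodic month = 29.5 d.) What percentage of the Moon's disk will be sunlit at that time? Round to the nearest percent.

97%

104.9/29.5 = 3.556 lunations, so 3 complete cycles and 16.40 d into the next.
Phase angle: θ = 360°·(16.40 d)/(29.5 d) = 200.1°.
With cos θ = (-0.939), the lit fraction is (1 − (-0.939))/2 ≈ 0.969, so 97%.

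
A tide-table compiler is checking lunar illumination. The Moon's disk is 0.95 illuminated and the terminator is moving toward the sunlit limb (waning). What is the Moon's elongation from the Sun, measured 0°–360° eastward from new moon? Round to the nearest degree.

206°

cos θ = 1 − 2f = -0.900, giving a principal value of 154.2°.
A waning Moon lies in 180°–360°, so θ = 360° − 154.2° = 205.8°.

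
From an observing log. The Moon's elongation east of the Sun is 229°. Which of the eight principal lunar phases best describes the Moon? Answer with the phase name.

The waning gibbous sector spans roughly 202°–248°; 229° falls inside it.

waning gibbous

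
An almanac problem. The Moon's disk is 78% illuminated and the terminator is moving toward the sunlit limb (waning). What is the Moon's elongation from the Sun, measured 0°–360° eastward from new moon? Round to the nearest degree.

From f = (1 − cos θ)/2: cos θ = 1 − 2×0.78 = -0.560; arccos → 124.1°.
A waning Moon lies in 180°–360°, so θ = 360° − 124.1° = 235.9°.

236°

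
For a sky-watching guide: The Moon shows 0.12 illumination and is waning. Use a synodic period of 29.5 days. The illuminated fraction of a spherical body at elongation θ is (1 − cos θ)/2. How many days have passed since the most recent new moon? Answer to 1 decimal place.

26.2 days

From f = (1 − cos θ)/2: cos θ = 1 − 2×0.12 = 0.760; arccos → 40.5°.
A waning Moon lies in 180°–360°, so θ = 360° − 40.5° = 319.5°.
That fraction of the synodic month is 319.5/360 × 29.5 d ≈ 26.18 d.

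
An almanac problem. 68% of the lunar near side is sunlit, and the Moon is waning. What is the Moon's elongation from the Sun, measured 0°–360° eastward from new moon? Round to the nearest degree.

cos θ = 1 − 2f = -0.360, giving a principal value of 111.1°.
Since the Moon is past full (waning), take the reflex angle: θ = 360° − 111.1° = 248.9°.

249°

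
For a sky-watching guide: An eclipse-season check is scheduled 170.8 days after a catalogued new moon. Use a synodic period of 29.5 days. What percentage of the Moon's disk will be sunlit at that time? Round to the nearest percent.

38%

170.8 d spans 5 complete synodic months (5 × 29.5 = 147.50 d) plus 23.30 d.
The Moon has covered 23.30/29.5 of its cycle, so θ ≈ 360° × 23.30/29.5 = 284.3°.
Illuminated fraction = (1 − cos 284.3°)/2 = (1 − 0.248)/2 ≈ 0.376, so 38%.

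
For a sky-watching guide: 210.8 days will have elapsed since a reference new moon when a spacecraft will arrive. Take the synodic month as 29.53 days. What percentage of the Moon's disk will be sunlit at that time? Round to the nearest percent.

18%

210.8 d spans 7 complete synodic months (7 × 29.53 = 206.71 d) plus 4.09 d.
The Moon has covered 4.09/29.53 of its cycle, so θ ≈ 360° × 4.09/29.53 = 49.9°.
With cos θ = 0.645, the lit fraction is (1 − 0.645)/2 ≈ 0.178, so 18%.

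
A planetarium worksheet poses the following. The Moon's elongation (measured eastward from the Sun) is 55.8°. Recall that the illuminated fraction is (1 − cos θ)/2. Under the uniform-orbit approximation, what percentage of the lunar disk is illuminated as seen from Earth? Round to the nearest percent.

Half-versine of 55.8°: (1 − 0.562)/2 = 0.219, i.e. 22%.

22%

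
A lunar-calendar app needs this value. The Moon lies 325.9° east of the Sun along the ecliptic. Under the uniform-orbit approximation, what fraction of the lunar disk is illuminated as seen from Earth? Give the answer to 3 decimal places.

0.086

Half-versine of 325.9°: (1 − 0.828)/2 = 0.086.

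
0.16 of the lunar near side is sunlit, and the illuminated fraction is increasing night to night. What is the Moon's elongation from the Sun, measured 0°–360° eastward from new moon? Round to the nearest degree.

Invert f = (1 − cos θ)/2 to get cos θ = 1 − 2(0.16) = 0.680, hence θ₀ = arccos 0.680 = 47.2°.
The Moon is waxing (0°–180°), so θ = 47.2° directly.

47°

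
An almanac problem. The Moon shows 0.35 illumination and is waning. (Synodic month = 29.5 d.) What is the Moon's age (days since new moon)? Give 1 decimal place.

23.6 days

Invert f = (1 − cos θ)/2 to get cos θ = 1 − 2(0.35) = 0.300, hence θ₀ = arccos 0.300 = 72.5°.
Waning ⇒ past full, so θ = 360° − 72.5° = 287.5°.
At 360°/29.5 d per day, 287.5° corresponds to 23.56 days.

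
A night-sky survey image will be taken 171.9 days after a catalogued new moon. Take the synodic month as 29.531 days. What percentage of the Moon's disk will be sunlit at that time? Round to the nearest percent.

28%

171.9 d spans 5 complete synodic months (5 × 29.531 = 147.66 d) plus 24.25 d.
Phase angle: θ = 360°·(24.25 d)/(29.531 d) = 295.6°.
Illuminated fraction = (1 − cos 295.6°)/2 = (1 − 0.431)/2 ≈ 0.284, so 28%.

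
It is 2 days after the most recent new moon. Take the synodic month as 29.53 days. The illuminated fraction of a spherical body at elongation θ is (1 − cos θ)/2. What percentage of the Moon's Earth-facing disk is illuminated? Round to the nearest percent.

4%

Elongation θ = 360° × 2/29.53 ≈ 24.4°.
Illuminated fraction = (1 − cos 24.4°)/2 = (1 − 0.911)/2 ≈ 0.045, so 4%.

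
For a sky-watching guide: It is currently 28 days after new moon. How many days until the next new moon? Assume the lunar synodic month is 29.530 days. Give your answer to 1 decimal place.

One full lunation from the last new moon is 29.530 d; remaining = 29.530 − 28 = 1.530 d.

1.5 days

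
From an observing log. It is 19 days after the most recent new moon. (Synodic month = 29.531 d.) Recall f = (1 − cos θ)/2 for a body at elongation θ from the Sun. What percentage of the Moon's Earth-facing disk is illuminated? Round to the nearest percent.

The Moon has covered 19/29.531 of its cycle, so θ ≈ 360° × 19/29.531 = 231.6°.
With cos θ = (-0.621), the lit fraction is (1 − (-0.621))/2 ≈ 0.810, so 81%.

81%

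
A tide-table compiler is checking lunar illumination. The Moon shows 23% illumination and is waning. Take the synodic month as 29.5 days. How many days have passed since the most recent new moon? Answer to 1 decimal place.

cos θ = 1 − 2f = 0.540, giving a principal value of 57.3°.
Since the Moon is past full (waning), take the reflex angle: θ = 360° − 57.3° = 302.7°.
That fraction of the synodic month is 302.7/360 × 29.5 d ≈ 24.80 d.

24.8 days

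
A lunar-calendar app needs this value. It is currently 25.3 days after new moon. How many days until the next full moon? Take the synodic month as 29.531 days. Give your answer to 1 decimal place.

19.0 days

Full moon is 0.5 of the way through the cycle: age 0.5 × 29.531 = 14.765 d.
Already past this cycle's full moon; the next is at 14.765 + 29.531 = 44.296 d, so 44.296 − 25.3 = 18.996 days.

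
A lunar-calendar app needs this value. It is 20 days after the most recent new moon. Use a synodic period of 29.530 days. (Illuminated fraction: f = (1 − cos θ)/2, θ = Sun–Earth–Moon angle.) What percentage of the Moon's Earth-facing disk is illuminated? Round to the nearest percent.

72%

Elongation θ = 360° × 20/29.530 ≈ 243.8°.
With cos θ = (-0.441), the lit fraction is (1 − (-0.441))/2 ≈ 0.721, so 72%.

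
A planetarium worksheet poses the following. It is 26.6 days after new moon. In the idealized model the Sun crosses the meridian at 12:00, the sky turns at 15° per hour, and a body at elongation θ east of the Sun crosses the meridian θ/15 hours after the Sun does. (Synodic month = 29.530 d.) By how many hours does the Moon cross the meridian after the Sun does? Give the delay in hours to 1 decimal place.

Phase angle: θ = 360°·(26.6 d)/(29.530 d) = 324.3°.
Delay after the Sun = 324.3° / (15°/h) ≈ 21.62 h.
So the Moon crosses the meridian 21.62 h after the Sun.

21.6 h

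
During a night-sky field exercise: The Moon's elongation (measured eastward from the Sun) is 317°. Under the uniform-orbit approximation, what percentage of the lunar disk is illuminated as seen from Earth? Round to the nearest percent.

Half-versine of 317°: (1 − 0.731)/2 = 0.134, i.e. 13%.

13%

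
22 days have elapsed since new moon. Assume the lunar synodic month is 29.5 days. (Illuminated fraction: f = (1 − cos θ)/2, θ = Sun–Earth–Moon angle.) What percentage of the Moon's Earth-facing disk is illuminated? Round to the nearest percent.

51%

Phase angle: θ = 360°·(22 d)/(29.5 d) = 268.5°.
With cos θ = (-0.027), the lit fraction is (1 − (-0.027))/2 ≈ 0.513, so 51%.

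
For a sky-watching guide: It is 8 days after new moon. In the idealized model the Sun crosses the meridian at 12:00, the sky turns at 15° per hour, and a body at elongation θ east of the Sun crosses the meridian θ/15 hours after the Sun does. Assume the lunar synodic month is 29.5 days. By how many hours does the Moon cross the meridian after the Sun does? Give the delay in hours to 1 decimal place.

Elongation θ = 360° × 8/29.5 ≈ 97.6°.
The Moon trails the Sun by θ/15 = 97.6/15 ≈ 6.51 hours.
So the Moon crosses the meridian 6.51 h after the Sun.

6.5 h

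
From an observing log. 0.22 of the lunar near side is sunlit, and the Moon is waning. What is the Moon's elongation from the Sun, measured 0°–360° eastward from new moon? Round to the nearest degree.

304°

Invert f = (1 − cos θ)/2 to get cos θ = 1 − 2(0.22) = 0.560, hence θ₀ = arccos 0.560 = 55.9°.
Waning ⇒ past full, so θ = 360° − 55.9° = 304.1°.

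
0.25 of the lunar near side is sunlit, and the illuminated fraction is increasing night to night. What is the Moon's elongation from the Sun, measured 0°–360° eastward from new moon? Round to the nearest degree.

60°

Invert f = (1 − cos θ)/2 to get cos θ = 1 − 2(0.25) = 0.500, hence θ₀ = arccos 0.500 = 60.0°.
The Moon is waxing (0°–180°), so θ = 60.0° directly.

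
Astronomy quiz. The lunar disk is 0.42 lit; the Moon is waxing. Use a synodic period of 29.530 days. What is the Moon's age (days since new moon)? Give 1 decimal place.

cos θ = 1 − 2f = 0.160, giving a principal value of 80.8°.
The Moon is waxing (0°–180°), so θ = 80.8° directly.
At 360°/29.530 d per day, 80.8° corresponds to 6.63 days.

6.6 days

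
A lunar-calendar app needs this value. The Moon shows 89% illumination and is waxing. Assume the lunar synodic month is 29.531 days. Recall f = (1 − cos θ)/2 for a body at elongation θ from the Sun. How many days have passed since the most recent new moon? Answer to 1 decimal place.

11.6 days

Invert f = (1 − cos θ)/2 to get cos θ = 1 − 2(0.89) = -0.780, hence θ₀ = arccos -0.780 = 141.3°.
Before full moon the principal value applies: θ = 141.3°.
That fraction of the synodic month is 141.3/360 × 29.531 d ≈ 11.59 d.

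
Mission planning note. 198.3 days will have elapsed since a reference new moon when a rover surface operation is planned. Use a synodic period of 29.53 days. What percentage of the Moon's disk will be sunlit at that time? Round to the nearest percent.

61%

Reduce mod P: 198.3 − 6×29.53 = 21.12 d into the current lunation.
Phase angle: θ = 360°·(21.12 d)/(29.53 d) = 257.5°.
With cos θ = (-0.217), the lit fraction is (1 − (-0.217))/2 ≈ 0.608, so 61%.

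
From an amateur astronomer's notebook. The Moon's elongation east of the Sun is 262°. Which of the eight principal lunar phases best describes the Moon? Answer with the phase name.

last quarter

262° lies in the last quarter sector of the 8-phase cycle.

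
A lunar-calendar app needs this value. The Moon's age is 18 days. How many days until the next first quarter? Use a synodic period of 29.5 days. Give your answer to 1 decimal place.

18.9 days

First quarter occurs at elongation 90°, i.e. at age 29.5 × 90/360 = 7.375 d.
This lunation's first quarter (7.375 d) has passed, so add one period: 36.875 − 18 = 18.875 days.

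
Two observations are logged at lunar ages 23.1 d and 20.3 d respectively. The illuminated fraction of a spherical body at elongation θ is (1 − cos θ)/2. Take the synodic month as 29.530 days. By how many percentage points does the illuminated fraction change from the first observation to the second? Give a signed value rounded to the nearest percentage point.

+29 percentage points

First observation: θ = 360°·23.1/29.530 = 281.6°, so f = 0.399.
Second observation: θ = 247.5°, f = 0.692.
Δf = 0.692 − 0.399 = +0.292, i.e. +29 pp.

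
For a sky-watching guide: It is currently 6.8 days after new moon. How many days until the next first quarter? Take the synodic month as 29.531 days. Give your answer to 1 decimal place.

0.6 days

First quarter is 0.25 of the way through the cycle: age 0.25 × 29.531 = 7.383 d.
So 0.583 days remain (7.383 − 6.8).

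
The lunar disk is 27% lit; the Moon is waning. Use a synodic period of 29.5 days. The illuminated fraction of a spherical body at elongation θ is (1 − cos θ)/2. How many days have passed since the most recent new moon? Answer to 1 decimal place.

Invert f = (1 − cos θ)/2 to get cos θ = 1 − 2(0.27) = 0.460, hence θ₀ = arccos 0.460 = 62.6°.
Waning ⇒ past full, so θ = 360° − 62.6° = 297.4°.
That fraction of the synodic month is 297.4/360 × 29.5 d ≈ 24.37 d.

24.4 days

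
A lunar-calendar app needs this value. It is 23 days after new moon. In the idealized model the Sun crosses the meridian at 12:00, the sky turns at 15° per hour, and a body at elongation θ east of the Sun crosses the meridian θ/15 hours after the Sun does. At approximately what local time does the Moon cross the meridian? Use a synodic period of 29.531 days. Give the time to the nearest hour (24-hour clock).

07:00

Elongation θ = 360° × 23/29.531 ≈ 280.4°.
At 15° of sky rotation per hour, 280.4° corresponds to a 18.69 h lag.
12:00 + 18.69 h ≈ 06:42 → 07:00 to the nearest hour.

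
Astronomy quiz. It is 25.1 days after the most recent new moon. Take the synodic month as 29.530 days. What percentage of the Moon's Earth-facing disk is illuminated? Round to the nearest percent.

21%

Phase angle: θ = 360°·(25.1 d)/(29.530 d) = 306.0°.
With cos θ = 0.588, the lit fraction is (1 − 0.588)/2 ≈ 0.206, so 21%.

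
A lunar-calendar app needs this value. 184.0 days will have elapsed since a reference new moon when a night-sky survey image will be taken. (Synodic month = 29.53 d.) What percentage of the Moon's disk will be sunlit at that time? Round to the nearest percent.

184.0/29.53 = 6.231 lunations, so 6 complete cycles and 6.82 d into the next.
Phase angle: θ = 360°·(6.82 d)/(29.53 d) = 83.1°.
cos 83.1° = 0.119, so f = (1 − 0.119)/2 = 0.440, so 44%.

44%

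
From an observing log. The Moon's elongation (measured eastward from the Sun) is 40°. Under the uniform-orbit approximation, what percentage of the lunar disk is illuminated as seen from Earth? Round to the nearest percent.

12%

f = (1 − cos 40°)/2 = (1 − 0.766)/2 ≈ 0.117, i.e. 12%.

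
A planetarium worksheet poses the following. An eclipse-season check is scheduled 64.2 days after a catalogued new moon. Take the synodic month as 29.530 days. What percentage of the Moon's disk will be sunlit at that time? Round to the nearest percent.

27%

Reduce mod P: 64.2 − 2×29.530 = 5.14 d into the current lunation.
Phase angle: θ = 360°·(5.14 d)/(29.530 d) = 62.7°.
Illuminated fraction = (1 − cos 62.7°)/2 = (1 − 0.459)/2 ≈ 0.270, so 27%.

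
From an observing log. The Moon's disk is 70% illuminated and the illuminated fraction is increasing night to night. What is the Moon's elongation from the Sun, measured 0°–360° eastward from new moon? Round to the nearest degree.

114°

cos θ = 1 − 2f = -0.400, giving a principal value of 113.6°.
Waxing ⇒ before full, so θ = 113.6°.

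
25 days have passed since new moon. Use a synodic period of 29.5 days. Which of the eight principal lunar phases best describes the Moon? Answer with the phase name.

waning crescent

θ ≈ 360° × 25/29.5 = 305°, which falls in the waning crescent sector.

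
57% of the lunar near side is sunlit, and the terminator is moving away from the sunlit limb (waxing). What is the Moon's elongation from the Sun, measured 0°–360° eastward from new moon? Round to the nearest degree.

From f = (1 − cos θ)/2: cos θ = 1 − 2×0.57 = -0.140; arccos → 98.0°.
Before full moon the principal value applies: θ = 98.0°.

98°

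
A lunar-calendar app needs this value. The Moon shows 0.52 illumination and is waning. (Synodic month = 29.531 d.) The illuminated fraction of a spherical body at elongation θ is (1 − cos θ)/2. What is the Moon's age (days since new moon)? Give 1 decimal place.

From f = (1 − cos θ)/2: cos θ = 1 − 2×0.52 = -0.040; arccos → 92.3°.
A waning Moon lies in 180°–360°, so θ = 360° − 92.3° = 267.7°.
At 360°/29.531 d per day, 267.7° corresponds to 21.96 days.

22.0 days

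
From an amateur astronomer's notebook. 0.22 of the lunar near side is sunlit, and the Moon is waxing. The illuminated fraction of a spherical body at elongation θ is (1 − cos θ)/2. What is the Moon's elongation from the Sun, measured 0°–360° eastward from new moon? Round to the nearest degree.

From f = (1 − cos θ)/2: cos θ = 1 − 2×0.22 = 0.560; arccos → 55.9°.
Before full moon the principal value applies: θ = 55.9°.

56°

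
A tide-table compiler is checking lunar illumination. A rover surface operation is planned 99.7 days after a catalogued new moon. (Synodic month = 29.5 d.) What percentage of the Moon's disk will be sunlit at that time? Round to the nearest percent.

86%

99.7 d spans 3 complete synodic months (3 × 29.5 = 88.50 d) plus 11.20 d.
Phase angle: θ = 360°·(11.20 d)/(29.5 d) = 136.7°.
cos 136.7° = (-0.728), so f = (1 − (-0.728))/2 = 0.864, so 86%.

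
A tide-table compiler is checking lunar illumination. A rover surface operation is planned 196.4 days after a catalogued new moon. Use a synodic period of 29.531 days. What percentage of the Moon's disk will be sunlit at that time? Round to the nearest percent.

196.4/29.531 = 6.651 lunations, so 6 complete cycles and 19.21 d into the next.
The Moon has covered 19.21/29.531 of its cycle, so θ ≈ 360° × 19.21/29.531 = 234.2°.
cos 234.2° = (-0.585), so f = (1 − (-0.585))/2 = 0.792, so 79%.

79%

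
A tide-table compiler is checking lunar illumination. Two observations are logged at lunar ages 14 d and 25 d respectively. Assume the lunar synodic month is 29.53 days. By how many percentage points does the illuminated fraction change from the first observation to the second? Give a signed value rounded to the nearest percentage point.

First observation: θ = 360°·14/29.53 = 170.7°, so f = 0.993.
Second observation: θ = 304.8°, f = 0.215.
Δf = 0.215 − 0.993 = -0.779, i.e. -78 pp.

-78 pp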